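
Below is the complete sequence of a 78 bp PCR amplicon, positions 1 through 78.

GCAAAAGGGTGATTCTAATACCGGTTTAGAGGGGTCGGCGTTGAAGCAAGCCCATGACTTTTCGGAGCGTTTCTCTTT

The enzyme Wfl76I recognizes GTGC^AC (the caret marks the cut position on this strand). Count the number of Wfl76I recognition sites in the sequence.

0

No occurrence of GTGCAC is present in the sequence.
Wfl76I does not cut: 0 sites.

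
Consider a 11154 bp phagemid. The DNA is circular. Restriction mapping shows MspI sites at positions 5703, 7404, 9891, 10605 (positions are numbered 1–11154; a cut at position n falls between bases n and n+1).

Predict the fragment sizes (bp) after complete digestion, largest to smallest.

6252, 2487, 1701, 714 bp

Circular molecule, 4 cuts → 4 fragments:
  7404 − 5703 = 1701 bp
  9891 − 7404 = 2487 bp
  10605 − 9891 = 714 bp
  wrap: 11154 − 10605 + 5703 = 6252 bp
Sorted largest to smallest: 6252, 2487, 1701, 714 bp.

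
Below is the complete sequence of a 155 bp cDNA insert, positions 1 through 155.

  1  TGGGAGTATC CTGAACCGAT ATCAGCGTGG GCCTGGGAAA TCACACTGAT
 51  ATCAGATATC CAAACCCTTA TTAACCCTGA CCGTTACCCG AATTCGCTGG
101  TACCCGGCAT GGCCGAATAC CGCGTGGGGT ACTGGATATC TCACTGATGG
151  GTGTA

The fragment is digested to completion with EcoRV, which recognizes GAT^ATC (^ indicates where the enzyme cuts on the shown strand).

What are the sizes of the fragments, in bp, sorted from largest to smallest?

80, 30, 20, 18, 7 bp

EcoRV sites (GATATC) start at positions 18, 48, 55, 135.
EcoRV cuts after base 3 of each site, so after positions 20, 50, 57, 137.
Linear molecule, 4 cuts → 5 fragments:
  1–20 → 20 bp
  21–50 → 30 bp
  51–57 → 7 bp
  58–137 → 80 bp
  138–155 → 18 bp
Sorted largest to smallest: 80, 30, 20, 18, 7 bp.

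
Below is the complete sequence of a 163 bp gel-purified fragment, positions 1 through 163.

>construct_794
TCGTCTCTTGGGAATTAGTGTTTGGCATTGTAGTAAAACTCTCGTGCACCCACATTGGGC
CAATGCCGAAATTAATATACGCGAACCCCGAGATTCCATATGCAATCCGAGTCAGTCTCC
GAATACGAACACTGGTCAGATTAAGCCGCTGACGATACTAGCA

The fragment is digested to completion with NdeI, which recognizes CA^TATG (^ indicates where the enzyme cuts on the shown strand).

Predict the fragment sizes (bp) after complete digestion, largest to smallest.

The NdeI site (CATATG) starts at position 97.
NdeI cuts after base 2 of each site, so after position 98.
Linear molecule, 1 cut → 2 fragments:
  1–98 → 98 bp
  99–163 → 65 bp
Sorted largest to smallest: 98, 65 bp.

98, 65 bp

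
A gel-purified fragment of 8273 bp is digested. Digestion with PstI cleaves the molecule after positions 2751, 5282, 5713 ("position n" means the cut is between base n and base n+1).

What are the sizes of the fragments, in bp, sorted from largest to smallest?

Linear molecule, 3 cuts → 4 fragments:
  2751 − 0 = 2751 bp
  5282 − 2751 = 2531 bp
  5713 − 5282 = 431 bp
  8273 − 5713 = 2560 bp
Sorted largest to smallest: 2751, 2560, 2531, 431 bp.

2751, 2560, 2531, 431 bp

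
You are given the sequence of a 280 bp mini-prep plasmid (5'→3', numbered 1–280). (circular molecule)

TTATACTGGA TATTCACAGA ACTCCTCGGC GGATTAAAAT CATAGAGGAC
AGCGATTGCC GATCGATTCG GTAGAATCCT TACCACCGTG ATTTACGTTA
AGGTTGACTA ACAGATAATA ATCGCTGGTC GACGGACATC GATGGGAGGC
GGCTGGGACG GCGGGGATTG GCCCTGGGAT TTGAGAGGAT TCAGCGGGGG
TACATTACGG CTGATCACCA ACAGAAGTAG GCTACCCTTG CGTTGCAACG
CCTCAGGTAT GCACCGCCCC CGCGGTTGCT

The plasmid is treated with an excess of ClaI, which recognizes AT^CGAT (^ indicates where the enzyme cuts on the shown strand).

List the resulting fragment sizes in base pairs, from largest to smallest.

ClaI sites (ATCGAT) start at positions 62, 138.
ClaI cuts after base 2 of each site, so after positions 63, 139.
Circular molecule, 2 cuts → 2 fragments:
  64–139 → 76 bp
  140–280 then 1–63 → 141 + 63 = 204 bp
Sorted largest to smallest: 204, 76 bp.

204, 76 bp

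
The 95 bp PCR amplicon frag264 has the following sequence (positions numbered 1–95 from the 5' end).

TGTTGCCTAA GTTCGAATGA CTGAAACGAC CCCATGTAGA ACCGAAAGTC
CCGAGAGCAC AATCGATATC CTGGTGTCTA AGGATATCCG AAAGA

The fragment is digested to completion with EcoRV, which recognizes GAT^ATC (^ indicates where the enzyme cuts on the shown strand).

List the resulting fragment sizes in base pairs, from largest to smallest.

67, 18, 10 bp

EcoRV sites (GATATC) start at positions 65, 83.
EcoRV cuts after base 3 of each site, so after positions 67, 85.
Linear molecule, 2 cuts → 3 fragments:
  1–67 → 67 bp
  68–85 → 18 bp
  86–95 → 10 bp
Sorted largest to smallest: 67, 18, 10 bp.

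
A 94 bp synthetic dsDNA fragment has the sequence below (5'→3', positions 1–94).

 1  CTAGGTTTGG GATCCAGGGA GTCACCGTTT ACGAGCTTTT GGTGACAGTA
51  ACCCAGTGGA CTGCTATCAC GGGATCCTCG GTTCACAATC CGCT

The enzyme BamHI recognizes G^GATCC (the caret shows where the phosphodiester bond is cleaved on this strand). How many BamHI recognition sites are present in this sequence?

GGATCC occurs starting at positions 10, 72.
BamHI cuts at 2 sites.

2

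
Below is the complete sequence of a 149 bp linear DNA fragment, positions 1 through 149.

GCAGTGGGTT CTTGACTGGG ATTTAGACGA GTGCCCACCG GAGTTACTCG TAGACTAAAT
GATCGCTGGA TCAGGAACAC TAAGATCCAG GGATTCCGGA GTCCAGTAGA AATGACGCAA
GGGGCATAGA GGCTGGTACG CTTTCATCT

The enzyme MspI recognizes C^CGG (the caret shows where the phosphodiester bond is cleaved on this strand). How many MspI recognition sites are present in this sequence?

2

CCGG occurs starting at positions 38, 96.
MspI cuts at 2 sites.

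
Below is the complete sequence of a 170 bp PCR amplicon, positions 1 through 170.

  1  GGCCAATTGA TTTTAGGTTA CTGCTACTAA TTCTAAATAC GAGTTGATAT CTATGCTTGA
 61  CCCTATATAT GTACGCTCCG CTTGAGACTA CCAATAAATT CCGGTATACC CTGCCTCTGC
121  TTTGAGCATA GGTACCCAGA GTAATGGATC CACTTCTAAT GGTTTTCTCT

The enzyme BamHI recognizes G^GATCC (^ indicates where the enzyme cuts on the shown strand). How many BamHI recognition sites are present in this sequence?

GGATCC occurs starting at position 146.
BamHI cuts at 1 site.

1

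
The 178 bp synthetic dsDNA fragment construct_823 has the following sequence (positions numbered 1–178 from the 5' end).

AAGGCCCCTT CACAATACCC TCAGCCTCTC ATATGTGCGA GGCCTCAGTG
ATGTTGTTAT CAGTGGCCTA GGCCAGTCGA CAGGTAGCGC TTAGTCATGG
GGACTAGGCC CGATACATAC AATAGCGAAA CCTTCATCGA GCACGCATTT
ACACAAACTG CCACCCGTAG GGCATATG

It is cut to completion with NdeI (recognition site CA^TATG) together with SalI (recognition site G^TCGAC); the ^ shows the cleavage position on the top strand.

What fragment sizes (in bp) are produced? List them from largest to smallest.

98, 45, 31, 4 bp

NdeI sites (CATATG) start at positions 30, 173.
NdeI cuts after base 2 of each site, so after positions 31, 174.
The SalI site (GTCGAC) starts at position 76.
SalI cuts after the first base of each site, so after position 76.
Combined cut positions: 31, 76, 174.
Linear molecule, 3 cuts → 4 fragments:
  1–31 → 31 bp
  32–76 → 45 bp
  77–174 → 98 bp
  175–178 → 4 bp
Sorted largest to smallest: 98, 45, 31, 4 bp.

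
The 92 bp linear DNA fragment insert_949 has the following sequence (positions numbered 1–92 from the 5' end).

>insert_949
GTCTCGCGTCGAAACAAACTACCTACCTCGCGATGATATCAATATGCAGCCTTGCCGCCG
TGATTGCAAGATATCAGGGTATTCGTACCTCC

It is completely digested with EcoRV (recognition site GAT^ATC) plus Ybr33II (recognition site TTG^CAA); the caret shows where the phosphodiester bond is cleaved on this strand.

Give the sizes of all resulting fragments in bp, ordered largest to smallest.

37, 29, 20, 6 bp

EcoRV sites (GATATC) start at positions 35, 70.
EcoRV cuts after base 3 of each site, so after positions 37, 72.
The Ybr33II site (TTGCAA) starts at position 64.
Ybr33II cuts after base 3 of each site, so after position 66.
Combined cut positions: 37, 66, 72.
Linear molecule, 3 cuts → 4 fragments:
  1–37 → 37 bp
  38–66 → 29 bp
  67–72 → 6 bp
  73–92 → 20 bp
Sorted largest to smallest: 37, 29, 20, 6 bp.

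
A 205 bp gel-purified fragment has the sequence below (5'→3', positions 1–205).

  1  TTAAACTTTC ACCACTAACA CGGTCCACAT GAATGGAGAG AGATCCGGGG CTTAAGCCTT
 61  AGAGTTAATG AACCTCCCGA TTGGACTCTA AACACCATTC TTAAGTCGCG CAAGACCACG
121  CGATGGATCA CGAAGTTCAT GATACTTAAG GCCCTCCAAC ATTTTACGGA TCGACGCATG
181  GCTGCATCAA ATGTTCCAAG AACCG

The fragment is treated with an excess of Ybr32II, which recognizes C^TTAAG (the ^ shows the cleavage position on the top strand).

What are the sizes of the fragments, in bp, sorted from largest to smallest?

Ybr32II sites (CTTAAG) start at positions 51, 100, 145.
Ybr32II cuts after the first base of each site, so after positions 51, 100, 145.
Linear molecule, 3 cuts → 4 fragments:
  1–51 → 51 bp
  52–100 → 49 bp
  101–145 → 45 bp
  146–205 → 60 bp
Sorted largest to smallest: 60, 51, 49, 45 bp.

60, 51, 49, 45 bp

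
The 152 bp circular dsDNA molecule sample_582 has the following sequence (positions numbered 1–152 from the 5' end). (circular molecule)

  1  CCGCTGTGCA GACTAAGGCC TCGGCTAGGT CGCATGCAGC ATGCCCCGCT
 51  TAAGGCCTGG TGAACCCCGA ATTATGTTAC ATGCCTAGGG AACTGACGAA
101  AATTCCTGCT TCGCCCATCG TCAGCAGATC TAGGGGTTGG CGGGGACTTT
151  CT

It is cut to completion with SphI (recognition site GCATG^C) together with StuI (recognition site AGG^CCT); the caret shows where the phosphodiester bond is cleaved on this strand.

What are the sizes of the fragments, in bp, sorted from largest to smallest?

115, 18, 12, 7 bp

SphI sites (GCATGC) start at positions 32, 39.
SphI cuts after base 5 of each site (before the last base), so after positions 36, 43.
StuI sites (AGGCCT) start at positions 16, 53.
StuI cuts after base 3 of each site, so after positions 18, 55.
Combined cut positions: 18, 36, 43, 55.
Circular molecule, 4 cuts → 4 fragments:
  19–36 → 18 bp
  37–43 → 7 bp
  44–55 → 12 bp
  56–152 then 1–18 → 97 + 18 = 115 bp
Sorted largest to smallest: 115, 18, 12, 7 bp.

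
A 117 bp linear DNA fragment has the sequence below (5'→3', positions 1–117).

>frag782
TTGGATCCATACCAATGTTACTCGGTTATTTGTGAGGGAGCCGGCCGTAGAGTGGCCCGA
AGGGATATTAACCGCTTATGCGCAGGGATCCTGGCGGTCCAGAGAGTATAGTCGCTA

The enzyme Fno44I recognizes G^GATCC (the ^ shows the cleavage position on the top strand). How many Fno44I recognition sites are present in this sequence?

GGATCC occurs starting at positions 3, 86.
Fno44I cuts at 2 sites.

2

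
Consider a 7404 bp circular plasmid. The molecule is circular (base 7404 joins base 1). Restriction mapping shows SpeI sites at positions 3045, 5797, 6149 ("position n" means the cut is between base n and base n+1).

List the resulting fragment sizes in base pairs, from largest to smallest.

4300, 2752, 352 bp

Circular molecule, 3 cuts → 3 fragments:
  5797 − 3045 = 2752 bp
  6149 − 5797 = 352 bp
  wrap: 7404 − 6149 + 3045 = 4300 bp
Sorted largest to smallest: 4300, 2752, 352 bp.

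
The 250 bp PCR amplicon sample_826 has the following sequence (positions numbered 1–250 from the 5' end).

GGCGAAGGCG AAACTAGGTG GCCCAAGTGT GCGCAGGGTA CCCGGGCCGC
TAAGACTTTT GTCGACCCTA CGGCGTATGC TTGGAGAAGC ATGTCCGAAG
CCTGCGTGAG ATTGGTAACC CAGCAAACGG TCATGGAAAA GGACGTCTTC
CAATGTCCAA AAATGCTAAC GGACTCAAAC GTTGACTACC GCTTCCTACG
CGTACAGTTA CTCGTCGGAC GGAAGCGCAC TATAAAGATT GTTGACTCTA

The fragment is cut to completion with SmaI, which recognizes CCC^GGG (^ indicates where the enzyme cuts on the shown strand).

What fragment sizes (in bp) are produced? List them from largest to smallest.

The SmaI site (CCCGGG) starts at position 41.
SmaI cuts after base 3 of each site, so after position 43.
Linear molecule, 1 cut → 2 fragments:
  1–43 → 43 bp
  44–250 → 207 bp
Sorted largest to smallest: 207, 43 bp.

207, 43 bp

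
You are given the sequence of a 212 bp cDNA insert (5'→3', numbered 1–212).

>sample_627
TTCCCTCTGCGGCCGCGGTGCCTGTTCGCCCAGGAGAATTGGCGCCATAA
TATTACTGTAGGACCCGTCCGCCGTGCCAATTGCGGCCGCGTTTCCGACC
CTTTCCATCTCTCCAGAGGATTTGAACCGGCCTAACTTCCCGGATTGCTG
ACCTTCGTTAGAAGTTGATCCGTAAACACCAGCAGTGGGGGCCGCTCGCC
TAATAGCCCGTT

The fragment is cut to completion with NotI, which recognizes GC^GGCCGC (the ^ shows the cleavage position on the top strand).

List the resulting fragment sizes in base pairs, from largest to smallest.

NotI sites (GCGGCCGC) start at positions 9, 83.
NotI cuts after base 2 of each site, so after positions 10, 84.
Linear molecule, 2 cuts → 3 fragments:
  1–10 → 10 bp
  11–84 → 74 bp
  85–212 → 128 bp
Sorted largest to smallest: 128, 74, 10 bp.

128, 74, 10 bp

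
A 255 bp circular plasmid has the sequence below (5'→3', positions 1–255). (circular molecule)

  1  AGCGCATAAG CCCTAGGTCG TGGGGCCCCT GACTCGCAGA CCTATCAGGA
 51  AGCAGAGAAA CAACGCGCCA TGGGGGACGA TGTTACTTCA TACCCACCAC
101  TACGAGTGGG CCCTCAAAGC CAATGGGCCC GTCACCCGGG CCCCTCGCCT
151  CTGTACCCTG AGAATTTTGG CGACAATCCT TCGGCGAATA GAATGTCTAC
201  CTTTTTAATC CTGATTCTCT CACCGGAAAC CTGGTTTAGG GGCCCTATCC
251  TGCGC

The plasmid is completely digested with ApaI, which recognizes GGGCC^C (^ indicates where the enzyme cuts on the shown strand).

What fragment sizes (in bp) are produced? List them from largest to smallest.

ApaI sites (GGGCCC) start at positions 23, 108, 125, 138, 240.
ApaI cuts after base 5 of each site (before the last base), so after positions 27, 112, 129, 142, 244.
Circular molecule, 5 cuts → 5 fragments:
  28–112 → 85 bp
  113–129 → 17 bp
  130–142 → 13 bp
  143–244 → 102 bp
  245–255 then 1–27 → 11 + 27 = 38 bp
Sorted largest to smallest: 102, 85, 38, 17, 13 bp.

102, 85, 38, 17, 13 bp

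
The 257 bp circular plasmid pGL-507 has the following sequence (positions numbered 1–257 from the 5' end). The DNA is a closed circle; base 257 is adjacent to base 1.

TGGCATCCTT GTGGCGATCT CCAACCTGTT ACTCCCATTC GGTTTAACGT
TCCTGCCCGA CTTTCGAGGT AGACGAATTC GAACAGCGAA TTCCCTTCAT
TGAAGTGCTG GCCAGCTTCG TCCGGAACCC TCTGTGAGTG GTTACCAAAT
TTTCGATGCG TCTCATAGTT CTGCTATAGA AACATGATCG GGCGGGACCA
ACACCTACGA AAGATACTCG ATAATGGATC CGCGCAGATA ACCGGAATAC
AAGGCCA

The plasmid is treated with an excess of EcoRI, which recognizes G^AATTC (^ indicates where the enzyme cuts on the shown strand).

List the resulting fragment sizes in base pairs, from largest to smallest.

244, 13 bp

EcoRI sites (GAATTC) start at positions 75, 88.
EcoRI cuts after the first base of each site, so after positions 75, 88.
Circular molecule, 2 cuts → 2 fragments:
  76–88 → 13 bp
  89–257 then 1–75 → 169 + 75 = 244 bp
Sorted largest to smallest: 244, 13 bp.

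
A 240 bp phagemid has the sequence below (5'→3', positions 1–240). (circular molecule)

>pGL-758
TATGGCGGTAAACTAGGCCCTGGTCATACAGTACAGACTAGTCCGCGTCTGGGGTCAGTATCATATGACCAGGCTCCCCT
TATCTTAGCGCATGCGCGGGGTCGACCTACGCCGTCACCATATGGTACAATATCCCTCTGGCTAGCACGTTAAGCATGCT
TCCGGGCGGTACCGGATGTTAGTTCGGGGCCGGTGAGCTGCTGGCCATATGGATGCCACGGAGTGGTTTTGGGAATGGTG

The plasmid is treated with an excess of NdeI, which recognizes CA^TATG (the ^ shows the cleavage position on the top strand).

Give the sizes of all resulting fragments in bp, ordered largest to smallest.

96, 87, 57 bp

NdeI sites (CATATG) start at positions 62, 119, 206.
NdeI cuts after base 2 of each site, so after positions 63, 120, 207.
Circular molecule, 3 cuts → 3 fragments:
  64–120 → 57 bp
  121–207 → 87 bp
  208–240 then 1–63 → 33 + 63 = 96 bp
Sorted largest to smallest: 96, 87, 57 bp.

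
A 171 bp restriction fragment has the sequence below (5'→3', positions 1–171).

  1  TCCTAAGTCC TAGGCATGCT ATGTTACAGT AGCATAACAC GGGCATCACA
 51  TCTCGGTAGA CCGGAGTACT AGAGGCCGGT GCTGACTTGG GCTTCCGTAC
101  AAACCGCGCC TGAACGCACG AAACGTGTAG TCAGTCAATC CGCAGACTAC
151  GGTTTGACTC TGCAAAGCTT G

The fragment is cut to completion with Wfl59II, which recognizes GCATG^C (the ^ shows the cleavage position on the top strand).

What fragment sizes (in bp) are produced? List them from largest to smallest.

The Wfl59II site (GCATGC) starts at position 14.
Wfl59II cuts after base 5 of each site (before the last base), so after position 18.
Linear molecule, 1 cut → 2 fragments:
  1–18 → 18 bp
  19–171 → 153 bp
Sorted largest to smallest: 153, 18 bp.

153, 18 bp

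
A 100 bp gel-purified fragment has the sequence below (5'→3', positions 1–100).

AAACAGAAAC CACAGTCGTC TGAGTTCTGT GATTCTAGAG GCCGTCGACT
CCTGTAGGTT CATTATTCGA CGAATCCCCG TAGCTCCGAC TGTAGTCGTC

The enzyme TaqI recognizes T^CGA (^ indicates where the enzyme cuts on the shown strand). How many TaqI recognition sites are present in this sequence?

2

TCGA occurs starting at positions 45, 67.
TaqI cuts at 2 sites.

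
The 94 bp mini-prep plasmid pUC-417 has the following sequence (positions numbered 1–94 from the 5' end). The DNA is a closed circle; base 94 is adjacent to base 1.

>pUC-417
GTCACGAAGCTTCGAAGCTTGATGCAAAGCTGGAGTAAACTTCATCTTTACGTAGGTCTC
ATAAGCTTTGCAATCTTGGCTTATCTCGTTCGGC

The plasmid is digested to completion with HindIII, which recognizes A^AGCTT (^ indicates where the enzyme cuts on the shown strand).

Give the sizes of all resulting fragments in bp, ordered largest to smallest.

HindIII sites (AAGCTT) start at positions 7, 15, 63.
HindIII cuts after the first base of each site, so after positions 7, 15, 63.
Circular molecule, 3 cuts → 3 fragments:
  8–15 → 8 bp
  16–63 → 48 bp
  64–94 then 1–7 → 31 + 7 = 38 bp
Sorted largest to smallest: 48, 38, 8 bp.

48, 38, 8 bp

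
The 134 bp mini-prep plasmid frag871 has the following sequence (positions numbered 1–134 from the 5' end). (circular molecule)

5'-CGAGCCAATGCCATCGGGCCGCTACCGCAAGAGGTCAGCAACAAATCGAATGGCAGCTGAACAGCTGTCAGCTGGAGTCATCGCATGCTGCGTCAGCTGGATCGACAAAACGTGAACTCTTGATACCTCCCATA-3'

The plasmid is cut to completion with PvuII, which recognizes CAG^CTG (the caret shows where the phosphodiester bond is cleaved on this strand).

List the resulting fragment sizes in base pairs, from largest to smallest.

94, 25, 8, 7 bp

PvuII sites (CAGCTG) start at positions 54, 62, 69, 94.
PvuII cuts after base 3 of each site, so after positions 56, 64, 71, 96.
Circular molecule, 4 cuts → 4 fragments:
  57–64 → 8 bp
  65–71 → 7 bp
  72–96 → 25 bp
  97–134 then 1–56 → 38 + 56 = 94 bp
Sorted largest to smallest: 94, 25, 8, 7 bp.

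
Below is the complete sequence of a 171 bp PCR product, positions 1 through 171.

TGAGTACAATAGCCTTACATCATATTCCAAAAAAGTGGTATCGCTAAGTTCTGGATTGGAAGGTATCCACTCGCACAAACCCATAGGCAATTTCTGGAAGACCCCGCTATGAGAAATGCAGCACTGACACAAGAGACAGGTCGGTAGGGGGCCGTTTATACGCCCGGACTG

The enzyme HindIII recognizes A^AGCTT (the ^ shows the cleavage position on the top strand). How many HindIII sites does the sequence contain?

0

No occurrence of AAGCTT is present in the sequence.
HindIII does not cut: 0 sites.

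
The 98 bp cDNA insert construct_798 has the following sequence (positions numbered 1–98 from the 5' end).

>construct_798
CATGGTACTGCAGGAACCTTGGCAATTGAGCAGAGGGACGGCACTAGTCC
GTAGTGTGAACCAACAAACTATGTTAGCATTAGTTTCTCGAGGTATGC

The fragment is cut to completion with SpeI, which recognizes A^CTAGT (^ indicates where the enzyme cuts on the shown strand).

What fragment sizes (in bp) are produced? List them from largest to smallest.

The SpeI site (ACTAGT) starts at position 43.
SpeI cuts after the first base of each site, so after position 43.
Linear molecule, 1 cut → 2 fragments:
  1–43 → 43 bp
  44–98 → 55 bp
Sorted largest to smallest: 55, 43 bp.

55, 43 bp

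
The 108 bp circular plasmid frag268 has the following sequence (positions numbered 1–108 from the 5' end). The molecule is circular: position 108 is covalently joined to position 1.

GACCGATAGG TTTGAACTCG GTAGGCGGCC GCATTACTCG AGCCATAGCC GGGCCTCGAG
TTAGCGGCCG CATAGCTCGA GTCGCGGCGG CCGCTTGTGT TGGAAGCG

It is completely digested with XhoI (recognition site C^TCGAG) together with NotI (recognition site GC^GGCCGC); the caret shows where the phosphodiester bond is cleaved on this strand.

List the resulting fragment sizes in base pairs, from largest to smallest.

46, 18, 12, 11, 11, 10 bp

XhoI sites (CTCGAG) start at positions 37, 55, 76.
XhoI cuts after the first base of each site, so after positions 37, 55, 76.
NotI sites (GCGGCCGC) start at positions 25, 64, 87.
NotI cuts after base 2 of each site, so after positions 26, 65, 88.
Combined cut positions: 26, 37, 55, 65, 76, 88.
Circular molecule, 6 cuts → 6 fragments:
  27–37 → 11 bp
  38–55 → 18 bp
  56–65 → 10 bp
  66–76 → 11 bp
  77–88 → 12 bp
  89–108 then 1–26 → 20 + 26 = 46 bp
Sorted largest to smallest: 46, 18, 12, 11, 11, 10 bp.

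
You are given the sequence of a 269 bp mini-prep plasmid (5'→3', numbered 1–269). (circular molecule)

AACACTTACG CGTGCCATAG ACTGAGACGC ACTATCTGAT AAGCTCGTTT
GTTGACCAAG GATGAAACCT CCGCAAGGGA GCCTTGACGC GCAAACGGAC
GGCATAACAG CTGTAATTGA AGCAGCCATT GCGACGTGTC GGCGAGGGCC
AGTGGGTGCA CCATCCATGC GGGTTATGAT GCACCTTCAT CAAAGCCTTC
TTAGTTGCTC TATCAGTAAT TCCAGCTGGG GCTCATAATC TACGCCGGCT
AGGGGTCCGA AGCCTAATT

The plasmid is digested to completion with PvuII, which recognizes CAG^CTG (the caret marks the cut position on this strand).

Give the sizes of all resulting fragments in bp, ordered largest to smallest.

PvuII sites (CAGCTG) start at positions 108, 223.
PvuII cuts after base 3 of each site, so after positions 110, 225.
Circular molecule, 2 cuts → 2 fragments:
  111–225 → 115 bp
  226–269 then 1–110 → 44 + 110 = 154 bp
Sorted largest to smallest: 154, 115 bp.

154, 115 bp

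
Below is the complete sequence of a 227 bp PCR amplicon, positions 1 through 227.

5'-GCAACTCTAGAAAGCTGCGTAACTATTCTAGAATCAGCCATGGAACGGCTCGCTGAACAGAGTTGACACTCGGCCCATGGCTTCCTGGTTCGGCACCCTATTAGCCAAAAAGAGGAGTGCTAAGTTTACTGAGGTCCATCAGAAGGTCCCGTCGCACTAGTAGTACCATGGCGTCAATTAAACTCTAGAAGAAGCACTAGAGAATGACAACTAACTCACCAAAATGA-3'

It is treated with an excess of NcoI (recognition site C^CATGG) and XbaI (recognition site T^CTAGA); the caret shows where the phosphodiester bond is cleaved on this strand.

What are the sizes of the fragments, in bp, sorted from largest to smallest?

NcoI sites (CCATGG) start at positions 38, 75, 166.
NcoI cuts after the first base of each site, so after positions 38, 75, 166.
XbaI sites (TCTAGA) start at positions 6, 27, 184.
XbaI cuts after the first base of each site, so after positions 6, 27, 184.
Combined cut positions: 6, 27, 38, 75, 166, 184.
Linear molecule, 6 cuts → 7 fragments:
  1–6 → 6 bp
  7–27 → 21 bp
  28–38 → 11 bp
  39–75 → 37 bp
  76–166 → 91 bp
  167–184 → 18 bp
  185–227 → 43 bp
Sorted largest to smallest: 91, 43, 37, 21, 18, 11, 6 bp.

91, 43, 37, 21, 18, 11, 6 bp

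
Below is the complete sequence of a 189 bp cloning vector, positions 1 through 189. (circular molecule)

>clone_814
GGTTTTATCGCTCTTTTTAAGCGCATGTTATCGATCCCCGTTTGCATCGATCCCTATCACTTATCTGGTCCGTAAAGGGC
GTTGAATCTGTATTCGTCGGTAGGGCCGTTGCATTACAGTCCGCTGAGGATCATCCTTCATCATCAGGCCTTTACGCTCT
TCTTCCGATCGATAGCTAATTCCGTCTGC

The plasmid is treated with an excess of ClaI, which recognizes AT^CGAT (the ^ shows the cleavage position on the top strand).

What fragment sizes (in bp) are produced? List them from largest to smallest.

ClaI sites (ATCGAT) start at positions 30, 46, 168.
ClaI cuts after base 2 of each site, so after positions 31, 47, 169.
Circular molecule, 3 cuts → 3 fragments:
  32–47 → 16 bp
  48–169 → 122 bp
  170–189 then 1–31 → 20 + 31 = 51 bp
Sorted largest to smallest: 122, 51, 16 bp.

122, 51, 16 bp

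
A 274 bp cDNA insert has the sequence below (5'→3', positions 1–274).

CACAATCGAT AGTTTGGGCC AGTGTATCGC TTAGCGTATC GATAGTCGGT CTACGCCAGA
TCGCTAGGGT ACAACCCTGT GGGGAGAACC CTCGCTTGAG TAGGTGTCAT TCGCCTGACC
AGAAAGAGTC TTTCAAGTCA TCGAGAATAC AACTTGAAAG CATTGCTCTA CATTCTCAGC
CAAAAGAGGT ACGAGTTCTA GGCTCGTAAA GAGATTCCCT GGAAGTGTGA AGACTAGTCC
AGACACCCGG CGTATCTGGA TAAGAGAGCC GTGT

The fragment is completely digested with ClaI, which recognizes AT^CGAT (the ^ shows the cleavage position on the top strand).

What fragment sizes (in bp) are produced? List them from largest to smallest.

235, 33, 6 bp

ClaI sites (ATCGAT) start at positions 5, 38.
ClaI cuts after base 2 of each site, so after positions 6, 39.
Linear molecule, 2 cuts → 3 fragments:
  1–6 → 6 bp
  7–39 → 33 bp
  40–274 → 235 bp
Sorted largest to smallest: 235, 33, 6 bp.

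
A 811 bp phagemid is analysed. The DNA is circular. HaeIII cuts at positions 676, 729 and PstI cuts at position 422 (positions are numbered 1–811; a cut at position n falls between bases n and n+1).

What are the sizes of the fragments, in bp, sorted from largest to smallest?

Combined cut positions (sorted): 422, 676, 729.
Circular molecule, 3 cuts → 3 fragments:
  676 − 422 = 254 bp
  729 − 676 = 53 bp
  wrap: 811 − 729 + 422 = 504 bp
Sorted largest to smallest: 504, 254, 53 bp.

504, 254, 53 bp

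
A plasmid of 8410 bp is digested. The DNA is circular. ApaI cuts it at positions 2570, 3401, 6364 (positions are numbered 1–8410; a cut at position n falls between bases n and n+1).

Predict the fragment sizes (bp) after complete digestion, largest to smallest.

Circular molecule, 3 cuts → 3 fragments:
  3401 − 2570 = 831 bp
  6364 − 3401 = 2963 bp
  wrap: 8410 − 6364 + 2570 = 4616 bp
Sorted largest to smallest: 4616, 2963, 831 bp.

4616, 2963, 831 bp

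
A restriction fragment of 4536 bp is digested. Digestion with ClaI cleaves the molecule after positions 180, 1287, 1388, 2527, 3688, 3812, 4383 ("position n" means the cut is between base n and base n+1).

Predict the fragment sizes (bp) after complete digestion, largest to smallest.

1161, 1139, 1107, 571, 180, 153, 124, 101 bp

Linear molecule, 7 cuts → 8 fragments:
  180 − 0 = 180 bp
  1287 − 180 = 1107 bp
  1388 − 1287 = 101 bp
  2527 − 1388 = 1139 bp
  3688 − 2527 = 1161 bp
  3812 − 3688 = 124 bp
  4383 − 3812 = 571 bp
  4536 − 4383 = 153 bp
Sorted largest to smallest: 1161, 1139, 1107, 571, 180, 153, 124, 101 bp.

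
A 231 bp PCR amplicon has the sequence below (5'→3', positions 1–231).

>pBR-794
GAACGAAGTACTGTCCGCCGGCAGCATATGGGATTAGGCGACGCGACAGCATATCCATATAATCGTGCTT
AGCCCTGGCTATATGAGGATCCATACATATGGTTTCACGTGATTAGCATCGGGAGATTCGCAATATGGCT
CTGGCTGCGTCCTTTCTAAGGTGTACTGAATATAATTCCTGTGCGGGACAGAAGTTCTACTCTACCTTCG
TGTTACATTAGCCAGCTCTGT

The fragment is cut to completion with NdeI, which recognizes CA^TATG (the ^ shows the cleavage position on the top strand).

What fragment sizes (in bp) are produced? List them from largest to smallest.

134, 71, 26 bp

NdeI sites (CATATG) start at positions 25, 96.
NdeI cuts after base 2 of each site, so after positions 26, 97.
Linear molecule, 2 cuts → 3 fragments:
  1–26 → 26 bp
  27–97 → 71 bp
  98–231 → 134 bp
Sorted largest to smallest: 134, 71, 26 bp.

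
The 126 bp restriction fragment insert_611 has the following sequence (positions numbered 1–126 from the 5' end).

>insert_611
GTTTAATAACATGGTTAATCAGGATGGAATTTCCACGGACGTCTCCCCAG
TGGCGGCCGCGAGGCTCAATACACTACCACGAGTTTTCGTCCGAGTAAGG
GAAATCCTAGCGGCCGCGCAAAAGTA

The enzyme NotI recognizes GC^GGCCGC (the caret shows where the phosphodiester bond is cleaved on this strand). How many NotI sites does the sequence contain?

2

GCGGCCGC occurs starting at positions 53, 110.
NotI cuts at 2 sites.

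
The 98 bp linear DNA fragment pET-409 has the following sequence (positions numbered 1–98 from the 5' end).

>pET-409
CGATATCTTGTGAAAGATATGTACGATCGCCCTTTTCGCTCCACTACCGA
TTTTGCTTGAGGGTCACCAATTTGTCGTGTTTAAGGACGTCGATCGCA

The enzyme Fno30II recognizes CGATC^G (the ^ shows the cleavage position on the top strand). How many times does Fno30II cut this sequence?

CGATCG occurs starting at positions 24, 91.
Fno30II cuts at 2 sites.

2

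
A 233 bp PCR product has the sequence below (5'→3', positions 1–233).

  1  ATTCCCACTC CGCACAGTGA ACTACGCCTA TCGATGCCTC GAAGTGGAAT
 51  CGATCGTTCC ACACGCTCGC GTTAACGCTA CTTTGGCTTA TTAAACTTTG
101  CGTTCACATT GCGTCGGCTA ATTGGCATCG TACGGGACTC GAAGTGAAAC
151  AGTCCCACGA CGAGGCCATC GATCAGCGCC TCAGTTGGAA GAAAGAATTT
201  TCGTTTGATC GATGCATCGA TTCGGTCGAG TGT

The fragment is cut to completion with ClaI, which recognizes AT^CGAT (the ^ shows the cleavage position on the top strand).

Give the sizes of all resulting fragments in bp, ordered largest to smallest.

119, 40, 31, 19, 16, 8 bp

ClaI sites (ATCGAT) start at positions 30, 49, 168, 208, 216.
ClaI cuts after base 2 of each site, so after positions 31, 50, 169, 209, 217.
Linear molecule, 5 cuts → 6 fragments:
  1–31 → 31 bp
  32–50 → 19 bp
  51–169 → 119 bp
  170–209 → 40 bp
  210–217 → 8 bp
  218–233 → 16 bp
Sorted largest to smallest: 119, 40, 31, 19, 16, 8 bp.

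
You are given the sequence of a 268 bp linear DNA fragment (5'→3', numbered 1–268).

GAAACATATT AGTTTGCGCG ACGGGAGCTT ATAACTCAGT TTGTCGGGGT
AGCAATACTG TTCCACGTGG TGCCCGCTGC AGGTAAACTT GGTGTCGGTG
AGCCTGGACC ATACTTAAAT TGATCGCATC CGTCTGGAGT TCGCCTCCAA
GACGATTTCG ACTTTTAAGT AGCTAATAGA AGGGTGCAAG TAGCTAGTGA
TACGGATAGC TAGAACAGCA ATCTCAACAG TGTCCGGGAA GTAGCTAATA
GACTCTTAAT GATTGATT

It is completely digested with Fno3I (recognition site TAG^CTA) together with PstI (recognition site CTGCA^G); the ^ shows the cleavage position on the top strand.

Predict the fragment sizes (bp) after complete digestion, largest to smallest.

91, 81, 35, 24, 21, 16 bp

Fno3I sites (TAGCTA) start at positions 170, 191, 207, 242.
Fno3I cuts after base 3 of each site, so after positions 172, 193, 209, 244.
The PstI site (CTGCAG) starts at position 77.
PstI cuts after base 5 of each site (before the last base), so after position 81.
Combined cut positions: 81, 172, 193, 209, 244.
Linear molecule, 5 cuts → 6 fragments:
  1–81 → 81 bp
  82–172 → 91 bp
  173–193 → 21 bp
  194–209 → 16 bp
  210–244 → 35 bp
  245–268 → 24 bp
Sorted largest to smallest: 91, 81, 35, 24, 21, 16 bp.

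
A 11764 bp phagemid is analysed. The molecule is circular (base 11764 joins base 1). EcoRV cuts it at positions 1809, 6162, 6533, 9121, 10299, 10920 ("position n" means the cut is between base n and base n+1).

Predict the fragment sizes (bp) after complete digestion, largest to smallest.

4353, 2653, 2588, 1178, 621, 371 bp

Circular molecule, 6 cuts → 6 fragments:
  6162 − 1809 = 4353 bp
  6533 − 6162 = 371 bp
  9121 − 6533 = 2588 bp
  10299 − 9121 = 1178 bp
  10920 − 10299 = 621 bp
  wrap: 11764 − 10920 + 1809 = 2653 bp
Sorted largest to smallest: 4353, 2653, 2588, 1178, 621, 371 bp.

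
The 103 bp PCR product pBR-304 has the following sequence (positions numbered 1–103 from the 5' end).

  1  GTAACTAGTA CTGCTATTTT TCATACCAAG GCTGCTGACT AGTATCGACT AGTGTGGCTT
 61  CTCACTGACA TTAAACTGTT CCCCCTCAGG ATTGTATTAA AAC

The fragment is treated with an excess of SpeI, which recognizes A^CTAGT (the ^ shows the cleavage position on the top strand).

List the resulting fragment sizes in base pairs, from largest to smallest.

55, 34, 10, 4 bp

SpeI sites (ACTAGT) start at positions 4, 38, 48.
SpeI cuts after the first base of each site, so after positions 4, 38, 48.
Linear molecule, 3 cuts → 4 fragments:
  1–4 → 4 bp
  5–38 → 34 bp
  39–48 → 10 bp
  49–103 → 55 bp
Sorted largest to smallest: 55, 34, 10, 4 bp.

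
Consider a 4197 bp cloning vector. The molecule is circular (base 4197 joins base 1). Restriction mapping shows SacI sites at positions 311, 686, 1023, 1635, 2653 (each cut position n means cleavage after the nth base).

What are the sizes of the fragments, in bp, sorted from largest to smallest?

1855, 1018, 612, 375, 337 bp

Circular molecule, 5 cuts → 5 fragments:
  686 − 311 = 375 bp
  1023 − 686 = 337 bp
  1635 − 1023 = 612 bp
  2653 − 1635 = 1018 bp
  wrap: 4197 − 2653 + 311 = 1855 bp
Sorted largest to smallest: 1855, 1018, 612, 375, 337 bp.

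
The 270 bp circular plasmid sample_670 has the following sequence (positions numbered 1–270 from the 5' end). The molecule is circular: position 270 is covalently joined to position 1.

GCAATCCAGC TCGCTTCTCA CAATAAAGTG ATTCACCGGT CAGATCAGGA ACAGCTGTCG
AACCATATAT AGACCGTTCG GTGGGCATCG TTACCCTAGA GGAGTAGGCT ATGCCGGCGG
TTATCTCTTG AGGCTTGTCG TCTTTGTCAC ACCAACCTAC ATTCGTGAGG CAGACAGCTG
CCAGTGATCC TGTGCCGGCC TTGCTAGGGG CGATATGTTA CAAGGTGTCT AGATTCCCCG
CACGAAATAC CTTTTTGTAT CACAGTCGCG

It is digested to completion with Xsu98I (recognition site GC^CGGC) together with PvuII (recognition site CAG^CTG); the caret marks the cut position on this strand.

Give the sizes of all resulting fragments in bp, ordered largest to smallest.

Xsu98I sites (GCCGGC) start at positions 113, 194.
Xsu98I cuts after base 2 of each site, so after positions 114, 195.
PvuII sites (CAGCTG) start at positions 52, 175.
PvuII cuts after base 3 of each site, so after positions 54, 177.
Combined cut positions: 54, 114, 177, 195.
Circular molecule, 4 cuts → 4 fragments:
  55–114 → 60 bp
  115–177 → 63 bp
  178–195 → 18 bp
  196–270 then 1–54 → 75 + 54 = 129 bp
Sorted largest to smallest: 129, 63, 60, 18 bp.

129, 63, 60, 18 bp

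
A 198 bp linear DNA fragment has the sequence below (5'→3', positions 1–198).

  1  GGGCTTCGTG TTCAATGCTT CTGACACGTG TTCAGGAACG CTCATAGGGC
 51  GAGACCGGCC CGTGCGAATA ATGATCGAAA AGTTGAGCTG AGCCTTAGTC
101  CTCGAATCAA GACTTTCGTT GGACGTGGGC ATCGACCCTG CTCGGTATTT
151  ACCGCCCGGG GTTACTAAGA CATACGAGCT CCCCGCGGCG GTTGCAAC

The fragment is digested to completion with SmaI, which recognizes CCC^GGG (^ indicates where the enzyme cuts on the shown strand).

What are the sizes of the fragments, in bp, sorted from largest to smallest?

157, 41 bp

The SmaI site (CCCGGG) starts at position 155.
SmaI cuts after base 3 of each site, so after position 157.
Linear molecule, 1 cut → 2 fragments:
  1–157 → 157 bp
  158–198 → 41 bp
Sorted largest to smallest: 157, 41 bp.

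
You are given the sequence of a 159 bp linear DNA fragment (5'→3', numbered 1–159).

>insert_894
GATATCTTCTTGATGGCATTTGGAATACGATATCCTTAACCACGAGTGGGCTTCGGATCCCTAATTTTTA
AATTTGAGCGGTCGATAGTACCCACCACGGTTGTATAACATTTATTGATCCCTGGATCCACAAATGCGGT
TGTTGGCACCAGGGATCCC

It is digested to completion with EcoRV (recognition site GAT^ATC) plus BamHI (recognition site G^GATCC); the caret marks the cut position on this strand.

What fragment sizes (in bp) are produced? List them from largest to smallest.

69, 29, 28, 24, 6, 3 bp

EcoRV sites (GATATC) start at positions 1, 29.
EcoRV cuts after base 3 of each site, so after positions 3, 31.
BamHI sites (GGATCC) start at positions 55, 124, 153.
BamHI cuts after the first base of each site, so after positions 55, 124, 153.
Combined cut positions: 3, 31, 55, 124, 153.
Linear molecule, 5 cuts → 6 fragments:
  1–3 → 3 bp
  4–31 → 28 bp
  32–55 → 24 bp
  56–124 → 69 bp
  125–153 → 29 bp
  154–159 → 6 bp
Sorted largest to smallest: 69, 29, 28, 24, 6, 3 bp.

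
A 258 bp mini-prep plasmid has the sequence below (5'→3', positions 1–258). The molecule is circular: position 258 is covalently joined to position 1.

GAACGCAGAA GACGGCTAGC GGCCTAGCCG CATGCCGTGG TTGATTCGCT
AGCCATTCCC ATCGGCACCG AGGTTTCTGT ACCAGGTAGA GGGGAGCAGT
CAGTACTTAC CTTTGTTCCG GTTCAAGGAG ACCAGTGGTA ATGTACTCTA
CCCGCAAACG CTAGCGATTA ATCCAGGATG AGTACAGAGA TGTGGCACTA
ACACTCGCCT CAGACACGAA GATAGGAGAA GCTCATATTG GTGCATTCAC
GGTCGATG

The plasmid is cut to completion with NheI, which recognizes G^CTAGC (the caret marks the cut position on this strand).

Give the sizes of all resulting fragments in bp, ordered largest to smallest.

113, 112, 33 bp

NheI sites (GCTAGC) start at positions 15, 48, 160.
NheI cuts after the first base of each site, so after positions 15, 48, 160.
Circular molecule, 3 cuts → 3 fragments:
  16–48 → 33 bp
  49–160 → 112 bp
  161–258 then 1–15 → 98 + 15 = 113 bp
Sorted largest to smallest: 113, 112, 33 bp.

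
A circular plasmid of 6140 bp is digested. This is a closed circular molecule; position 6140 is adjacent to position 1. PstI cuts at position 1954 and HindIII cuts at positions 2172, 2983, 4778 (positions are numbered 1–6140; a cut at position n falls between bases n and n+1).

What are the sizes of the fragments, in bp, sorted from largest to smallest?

Combined cut positions (sorted): 1954, 2172, 2983, 4778.
Circular molecule, 4 cuts → 4 fragments:
  2172 − 1954 = 218 bp
  2983 − 2172 = 811 bp
  4778 − 2983 = 1795 bp
  wrap: 6140 − 4778 + 1954 = 3316 bp
Sorted largest to smallest: 3316, 1795, 811, 218 bp.

3316, 1795, 811, 218 bp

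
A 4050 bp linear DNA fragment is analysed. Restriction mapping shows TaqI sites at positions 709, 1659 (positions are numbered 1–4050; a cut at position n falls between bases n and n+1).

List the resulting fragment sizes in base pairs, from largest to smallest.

2391, 950, 709 bp

Linear molecule, 2 cuts → 3 fragments:
  709 − 0 = 709 bp
  1659 − 709 = 950 bp
  4050 − 1659 = 2391 bp
Sorted largest to smallest: 2391, 950, 709 bp.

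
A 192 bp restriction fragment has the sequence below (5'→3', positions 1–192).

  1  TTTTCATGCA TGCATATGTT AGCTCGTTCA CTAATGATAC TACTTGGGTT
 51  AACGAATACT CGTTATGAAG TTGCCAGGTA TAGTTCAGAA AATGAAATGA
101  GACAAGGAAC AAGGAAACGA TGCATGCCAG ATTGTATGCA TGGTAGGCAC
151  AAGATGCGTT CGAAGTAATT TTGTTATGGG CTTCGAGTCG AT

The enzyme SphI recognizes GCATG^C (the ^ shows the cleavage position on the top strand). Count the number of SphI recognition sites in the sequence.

GCATGC occurs starting at positions 8, 122.
SphI cuts at 2 sites.

2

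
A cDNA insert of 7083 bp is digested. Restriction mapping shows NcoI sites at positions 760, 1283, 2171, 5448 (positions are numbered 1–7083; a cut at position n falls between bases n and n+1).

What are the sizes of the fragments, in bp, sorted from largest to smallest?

3277, 1635, 888, 760, 523 bp

Linear molecule, 4 cuts → 5 fragments:
  760 − 0 = 760 bp
  1283 − 760 = 523 bp
  2171 − 1283 = 888 bp
  5448 − 2171 = 3277 bp
  7083 − 5448 = 1635 bp
Sorted largest to smallest: 3277, 1635, 888, 760, 523 bp.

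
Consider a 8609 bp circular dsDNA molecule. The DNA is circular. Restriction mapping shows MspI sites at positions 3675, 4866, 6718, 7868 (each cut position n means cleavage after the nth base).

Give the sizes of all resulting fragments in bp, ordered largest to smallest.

4416, 1852, 1191, 1150 bp

Circular molecule, 4 cuts → 4 fragments:
  4866 − 3675 = 1191 bp
  6718 − 4866 = 1852 bp
  7868 − 6718 = 1150 bp
  wrap: 8609 − 7868 + 3675 = 4416 bp
Sorted largest to smallest: 4416, 1852, 1191, 1150 bp.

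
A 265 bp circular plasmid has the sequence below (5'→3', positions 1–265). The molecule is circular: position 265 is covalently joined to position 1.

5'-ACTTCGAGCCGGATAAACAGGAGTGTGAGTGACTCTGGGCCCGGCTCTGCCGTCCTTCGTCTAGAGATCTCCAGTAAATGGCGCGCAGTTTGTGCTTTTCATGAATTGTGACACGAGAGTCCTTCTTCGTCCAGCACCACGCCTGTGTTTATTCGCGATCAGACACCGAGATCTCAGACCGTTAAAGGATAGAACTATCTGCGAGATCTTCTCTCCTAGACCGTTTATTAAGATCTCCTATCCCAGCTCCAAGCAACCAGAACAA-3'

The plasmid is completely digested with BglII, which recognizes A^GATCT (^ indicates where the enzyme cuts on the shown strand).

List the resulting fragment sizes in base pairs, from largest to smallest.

104, 99, 35, 27 bp

BglII sites (AGATCT) start at positions 65, 169, 204, 231.
BglII cuts after the first base of each site, so after positions 65, 169, 204, 231.
Circular molecule, 4 cuts → 4 fragments:
  66–169 → 104 bp
  170–204 → 35 bp
  205–231 → 27 bp
  232–265 then 1–65 → 34 + 65 = 99 bp
Sorted largest to smallest: 104, 99, 35, 27 bp.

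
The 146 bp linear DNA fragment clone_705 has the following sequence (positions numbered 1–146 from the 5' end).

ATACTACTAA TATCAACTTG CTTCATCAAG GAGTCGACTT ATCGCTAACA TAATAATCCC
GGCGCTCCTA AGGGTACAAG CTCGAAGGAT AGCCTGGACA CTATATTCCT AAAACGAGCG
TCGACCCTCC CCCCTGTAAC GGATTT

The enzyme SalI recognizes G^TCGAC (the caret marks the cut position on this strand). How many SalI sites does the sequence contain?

2

GTCGAC occurs starting at positions 33, 120.
SalI cuts at 2 sites.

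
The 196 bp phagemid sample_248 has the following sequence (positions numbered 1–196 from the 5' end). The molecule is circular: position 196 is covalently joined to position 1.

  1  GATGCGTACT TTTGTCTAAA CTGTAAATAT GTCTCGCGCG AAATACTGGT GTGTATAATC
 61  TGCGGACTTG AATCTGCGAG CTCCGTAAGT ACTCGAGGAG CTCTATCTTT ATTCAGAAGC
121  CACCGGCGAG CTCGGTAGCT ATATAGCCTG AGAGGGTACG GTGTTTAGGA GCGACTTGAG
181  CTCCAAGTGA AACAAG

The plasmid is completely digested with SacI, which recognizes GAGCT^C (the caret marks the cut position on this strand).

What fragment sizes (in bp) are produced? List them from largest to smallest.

SacI sites (GAGCTC) start at positions 78, 98, 128, 178.
SacI cuts after base 5 of each site (before the last base), so after positions 82, 102, 132, 182.
Circular molecule, 4 cuts → 4 fragments:
  83–102 → 20 bp
  103–132 → 30 bp
  133–182 → 50 bp
  183–196 then 1–82 → 14 + 82 = 96 bp
Sorted largest to smallest: 96, 50, 30, 20 bp.

96, 50, 30, 20 bp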